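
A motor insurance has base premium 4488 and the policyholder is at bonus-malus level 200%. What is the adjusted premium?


adjusted = base * BM_level / 100
= 4488 * 200 / 100
= 4488 * 2.0
= 8976.0


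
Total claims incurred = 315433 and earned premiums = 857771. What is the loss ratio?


Loss ratio = claims / premiums
= 315433 / 857771
= 0.3677


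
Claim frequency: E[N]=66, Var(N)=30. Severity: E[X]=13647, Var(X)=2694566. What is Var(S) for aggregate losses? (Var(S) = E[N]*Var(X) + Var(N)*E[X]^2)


Var(S) = E[N]*Var(X) + Var(N)*E[X]^2
= 66*2694566 + 30*13647^2
= 177841356 + 5587218270
= 5.7651e+09


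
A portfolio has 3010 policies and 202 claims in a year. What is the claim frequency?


frequency = claims / policies
= 202 / 3010
= 0.0671


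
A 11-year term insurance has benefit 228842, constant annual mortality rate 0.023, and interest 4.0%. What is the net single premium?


NSP = benefit * sum_{k=0}^{n-1} k_p_x * q * v^(k+1)
With constant q=0.023, v=0.961538
Sum = 0.181484
NSP = 228842 * 0.181484
= 41531.2542


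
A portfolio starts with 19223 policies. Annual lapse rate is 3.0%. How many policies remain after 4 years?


remaining = initial * (1 - lapse)^years
= 19223 * (1 - 0.03)^4
= 19223 * 0.885293
= 17017.9837


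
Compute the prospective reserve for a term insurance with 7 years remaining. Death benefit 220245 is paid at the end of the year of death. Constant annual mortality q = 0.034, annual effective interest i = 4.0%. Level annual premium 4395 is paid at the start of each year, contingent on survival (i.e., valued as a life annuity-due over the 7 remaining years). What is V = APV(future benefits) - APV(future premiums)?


v = 1/(1+i) = 0.961538
APV(future benefits) per unit = sum_{k=0}^{6} k_p_x * q * v^(k+1) = 0.185394
APV(future benefits) = 220245 * 0.185394 = 40832.1846
Life annuity-due factor ä_{x:7} = sum_{k=0}^{6} k_p_x * v^k = 5.670887
APV(future premiums) = 4395 * 5.670887 = 24923.5476
V = 40832.1846 - 24923.5476
= 15908.637


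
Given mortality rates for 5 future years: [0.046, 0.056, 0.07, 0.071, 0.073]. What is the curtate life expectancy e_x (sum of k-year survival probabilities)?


e_x = sum_{k=1}^{n} k_p_x
k_p_x values:
  1_p_x = 0.954
  2_p_x = 0.900576
  3_p_x = 0.837536
  4_p_x = 0.778071
  5_p_x = 0.721271
e_x = 4.1915


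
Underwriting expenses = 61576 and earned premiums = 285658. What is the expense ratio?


Expense ratio = expenses / premiums
= 61576 / 285658
= 0.2156


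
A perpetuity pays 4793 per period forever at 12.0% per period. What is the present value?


PV = PMT / i
= 4793 / 0.12
= 39941.6667


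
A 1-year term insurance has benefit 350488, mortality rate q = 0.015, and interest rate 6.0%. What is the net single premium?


NSP = benefit * q * v
v = 1/(1+i) = 0.943396
NSP = 350488 * 0.015 * 0.943396
= 4959.7358


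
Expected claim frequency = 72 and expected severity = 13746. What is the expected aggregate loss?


E[S] = E[N] * E[X]
= 72 * 13746
= 989712


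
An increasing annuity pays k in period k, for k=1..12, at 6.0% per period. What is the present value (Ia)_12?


(Ia)_n = sum_{k=1}^{n} k * v^k, v = 1/(1+i)
v = 0.943396
Sum computed term by term:
(Ia)_12 = 48.7207


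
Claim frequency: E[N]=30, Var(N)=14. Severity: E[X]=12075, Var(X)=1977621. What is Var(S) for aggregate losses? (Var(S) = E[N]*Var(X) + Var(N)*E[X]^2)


Var(S) = E[N]*Var(X) + Var(N)*E[X]^2
= 30*1977621 + 14*12075^2
= 59328630 + 2041278750
= 2.1006e+09


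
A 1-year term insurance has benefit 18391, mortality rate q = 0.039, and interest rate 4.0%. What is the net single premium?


NSP = benefit * q * v
v = 1/(1+i) = 0.961538
NSP = 18391 * 0.039 * 0.961538
= 689.6625


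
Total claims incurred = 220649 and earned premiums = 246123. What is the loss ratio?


Loss ratio = claims / premiums
= 220649 / 246123
= 0.8965


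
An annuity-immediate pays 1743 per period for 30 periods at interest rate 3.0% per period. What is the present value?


PV = PMT * (1 - (1+i)^(-n)) / i
= 1743 * (1 - (1+0.03)^(-30)) / 0.03
= 1743 * (1 - 0.411987) / 0.03
= 1743 * 19.600441
= 34163.5693


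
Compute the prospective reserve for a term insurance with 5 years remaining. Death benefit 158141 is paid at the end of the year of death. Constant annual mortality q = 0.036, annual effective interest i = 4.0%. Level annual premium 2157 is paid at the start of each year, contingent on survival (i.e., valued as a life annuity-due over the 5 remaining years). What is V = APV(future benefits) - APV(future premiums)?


v = 1/(1+i) = 0.961538
APV(future benefits) per unit = sum_{k=0}^{4} k_p_x * q * v^(k+1) = 0.149563
APV(future benefits) = 158141 * 0.149563 = 23652.0507
Life annuity-due factor ä_{x:5} = sum_{k=0}^{4} k_p_x * v^k = 4.32071
APV(future premiums) = 2157 * 4.32071 = 9319.7724
V = 23652.0507 - 9319.7724
= 14332.2784


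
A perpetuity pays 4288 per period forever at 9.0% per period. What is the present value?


PV = PMT / i
= 4288 / 0.09
= 47644.4444


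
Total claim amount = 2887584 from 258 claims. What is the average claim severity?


severity = total / number
= 2887584 / 258
= 11192.186


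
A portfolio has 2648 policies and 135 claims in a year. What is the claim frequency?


frequency = claims / policies
= 135 / 2648
= 0.051


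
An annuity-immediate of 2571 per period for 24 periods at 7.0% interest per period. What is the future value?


FV = PMT * ((1+i)^n - 1) / i
= 2571 * ((1.07)^24 - 1) / 0.07
= 2571 * (5.072367 - 1) / 0.07
= 149572.2205


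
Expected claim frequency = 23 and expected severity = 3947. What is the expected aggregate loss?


E[S] = E[N] * E[X]
= 23 * 3947
= 90781


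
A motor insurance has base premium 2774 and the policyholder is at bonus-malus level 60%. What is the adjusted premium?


adjusted = base * BM_level / 100
= 2774 * 60 / 100
= 2774 * 0.6
= 1664.4


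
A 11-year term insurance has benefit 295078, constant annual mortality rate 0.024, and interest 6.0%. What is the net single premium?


NSP = benefit * sum_{k=0}^{n-1} k_p_x * q * v^(k+1)
With constant q=0.024, v=0.943396
Sum = 0.170498
NSP = 295078 * 0.170498
= 50310.0866


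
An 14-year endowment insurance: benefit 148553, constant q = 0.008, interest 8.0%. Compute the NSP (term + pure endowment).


Term component = 9395.9749
Pure endowment = 14_p_x * v^14 * benefit = 0.893642 * 0.340461 * 148553 = 45197.2759
NSP = 54593.2508


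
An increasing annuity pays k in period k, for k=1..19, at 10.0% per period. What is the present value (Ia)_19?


(Ia)_n = sum_{k=1}^{n} k * v^k, v = 1/(1+i)
v = 0.909091
Sum computed term by term:
(Ia)_19 = 60.9476


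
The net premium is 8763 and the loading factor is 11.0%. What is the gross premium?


Gross = net * (1 + loading)
= 8763 * (1 + 0.11)
= 8763 * 1.11
= 9726.93


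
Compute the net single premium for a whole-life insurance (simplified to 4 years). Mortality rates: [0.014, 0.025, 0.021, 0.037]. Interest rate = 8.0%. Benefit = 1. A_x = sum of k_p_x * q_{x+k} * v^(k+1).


v = 0.925926
Year 0: k_p_x=1.0, q=0.014, term=0.012963
Year 1: k_p_x=0.986, q=0.025, term=0.021133
Year 2: k_p_x=0.96135, q=0.021, term=0.016026
Year 3: k_p_x=0.941162, q=0.037, term=0.025596
A_x = 0.0757


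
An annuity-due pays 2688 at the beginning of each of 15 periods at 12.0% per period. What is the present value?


PV_due = PMT * (1-(1+i)^(-n))/i * (1+i)
PV_immediate = 18307.6037
PV_due = 18307.6037 * 1.12
= 20504.5162


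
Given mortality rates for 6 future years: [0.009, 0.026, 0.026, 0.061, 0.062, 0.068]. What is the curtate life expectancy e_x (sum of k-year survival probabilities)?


e_x = sum_{k=1}^{n} k_p_x
k_p_x values:
  1_p_x = 0.991
  2_p_x = 0.965234
  3_p_x = 0.940138
  4_p_x = 0.88279
  5_p_x = 0.828057
  6_p_x = 0.771749
e_x = 5.379


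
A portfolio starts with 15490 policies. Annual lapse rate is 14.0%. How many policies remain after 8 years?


remaining = initial * (1 - lapse)^years
= 15490 * (1 - 0.14)^8
= 15490 * 0.299218
= 4634.8857


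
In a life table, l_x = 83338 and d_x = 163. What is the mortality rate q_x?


q_x = d_x / l_x
= 163 / 83338
= 0.002


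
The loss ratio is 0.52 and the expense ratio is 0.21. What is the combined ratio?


Combined ratio = loss ratio + expense ratio
= 0.52 + 0.21
= 0.73


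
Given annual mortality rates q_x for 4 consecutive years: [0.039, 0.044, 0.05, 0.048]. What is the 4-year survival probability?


p_k = 1 - q_k for each year
Survival = product of (1 - q_k)
= 0.961 * 0.956 * 0.95 * 0.952
= 0.8309


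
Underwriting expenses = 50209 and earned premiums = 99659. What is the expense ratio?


Expense ratio = expenses / premiums
= 50209 / 99659
= 0.5038


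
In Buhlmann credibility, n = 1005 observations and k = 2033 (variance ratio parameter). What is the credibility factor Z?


Z = n / (n + k)
= 1005 / (1005 + 2033)
= 1005 / 3038
= 0.3308


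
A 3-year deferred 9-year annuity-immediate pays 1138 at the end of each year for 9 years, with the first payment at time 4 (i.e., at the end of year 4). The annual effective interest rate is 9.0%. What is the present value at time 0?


PV at time 3 of the 9-year annuity-immediate:
a_n = 1138 * (1-(1+0.09)^(-9))/0.09 = 6822.591
Discount back 3 years to time 0:
PV = 6822.591 * (1+0.09)^(-3)
= 6822.591 * 0.772183
= 5268.292


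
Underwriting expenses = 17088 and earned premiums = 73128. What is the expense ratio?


Expense ratio = expenses / premiums
= 17088 / 73128
= 0.2337


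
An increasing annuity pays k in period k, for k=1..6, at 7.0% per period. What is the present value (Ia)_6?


(Ia)_n = sum_{k=1}^{n} k * v^k, v = 1/(1+i)
v = 0.934579
Sum computed term by term:
(Ia)_6 = 15.7449


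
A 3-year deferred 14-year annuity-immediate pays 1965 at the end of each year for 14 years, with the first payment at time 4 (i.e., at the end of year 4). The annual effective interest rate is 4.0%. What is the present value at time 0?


PV at time 3 of the 14-year annuity-immediate:
a_n = 1965 * (1-(1+0.04)^(-14))/0.04 = 20756.5366
Discount back 3 years to time 0:
PV = 20756.5366 * (1+0.04)^(-3)
= 20756.5366 * 0.888996
= 18452.4854


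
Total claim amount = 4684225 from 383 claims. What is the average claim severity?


severity = total / number
= 4684225 / 383
= 12230.3525


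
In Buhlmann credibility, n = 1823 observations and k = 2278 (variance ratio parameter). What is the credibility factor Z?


Z = n / (n + k)
= 1823 / (1823 + 2278)
= 1823 / 4101
= 0.4445


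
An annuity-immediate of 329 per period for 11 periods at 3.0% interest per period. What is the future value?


FV = PMT * ((1+i)^n - 1) / i
= 329 * ((1.03)^11 - 1) / 0.03
= 329 * (1.384234 - 1) / 0.03
= 4213.7648


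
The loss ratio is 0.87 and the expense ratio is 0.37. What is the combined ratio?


Combined ratio = loss ratio + expense ratio
= 0.87 + 0.37
= 1.24


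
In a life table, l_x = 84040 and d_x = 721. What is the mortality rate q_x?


q_x = d_x / l_x
= 721 / 84040
= 0.0086


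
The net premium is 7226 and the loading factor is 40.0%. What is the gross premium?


Gross = net * (1 + loading)
= 7226 * (1 + 0.4)
= 7226 * 1.4
= 10116.4


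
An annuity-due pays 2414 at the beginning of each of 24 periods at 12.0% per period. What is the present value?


PV_due = PMT * (1-(1+i)^(-n))/i * (1+i)
PV_immediate = 18791.3384
PV_due = 18791.3384 * 1.12
= 21046.299


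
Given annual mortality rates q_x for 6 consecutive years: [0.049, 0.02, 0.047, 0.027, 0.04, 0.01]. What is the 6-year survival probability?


p_k = 1 - q_k for each year
Survival = product of (1 - q_k)
= 0.951 * 0.98 * 0.953 * 0.973 * 0.96 * 0.99
= 0.8213


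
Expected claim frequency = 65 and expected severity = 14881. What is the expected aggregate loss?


E[S] = E[N] * E[X]
= 65 * 14881
= 967265


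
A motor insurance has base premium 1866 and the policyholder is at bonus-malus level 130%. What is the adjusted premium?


adjusted = base * BM_level / 100
= 1866 * 130 / 100
= 1866 * 1.3
= 2425.8


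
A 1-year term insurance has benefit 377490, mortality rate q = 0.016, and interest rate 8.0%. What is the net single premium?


NSP = benefit * q * v
v = 1/(1+i) = 0.925926
NSP = 377490 * 0.016 * 0.925926
= 5592.4444


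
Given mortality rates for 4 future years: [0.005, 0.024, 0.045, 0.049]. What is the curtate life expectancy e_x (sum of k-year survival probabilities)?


e_x = sum_{k=1}^{n} k_p_x
k_p_x values:
  1_p_x = 0.995
  2_p_x = 0.97112
  3_p_x = 0.92742
  4_p_x = 0.881976
e_x = 3.7755


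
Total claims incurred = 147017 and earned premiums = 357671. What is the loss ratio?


Loss ratio = claims / premiums
= 147017 / 357671
= 0.411


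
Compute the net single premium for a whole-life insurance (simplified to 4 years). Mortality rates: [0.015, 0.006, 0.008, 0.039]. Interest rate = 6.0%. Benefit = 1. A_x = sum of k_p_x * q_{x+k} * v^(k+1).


v = 0.943396
Year 0: k_p_x=1.0, q=0.015, term=0.014151
Year 1: k_p_x=0.985, q=0.006, term=0.00526
Year 2: k_p_x=0.97909, q=0.008, term=0.006577
Year 3: k_p_x=0.971257, q=0.039, term=0.030004
A_x = 0.056


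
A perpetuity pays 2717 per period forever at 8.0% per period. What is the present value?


PV = PMT / i
= 2717 / 0.08
= 33962.5


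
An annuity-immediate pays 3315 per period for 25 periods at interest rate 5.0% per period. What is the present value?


PV = PMT * (1 - (1+i)^(-n)) / i
= 3315 * (1 - (1+0.05)^(-25)) / 0.05
= 3315 * (1 - 0.295303) / 0.05
= 3315 * 14.093945
= 46721.4262


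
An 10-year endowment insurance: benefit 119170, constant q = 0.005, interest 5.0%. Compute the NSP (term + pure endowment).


Term component = 4507.8857
Pure endowment = 10_p_x * v^10 * benefit = 0.95111 * 0.613913 * 119170 = 69583.2575
NSP = 74091.1432


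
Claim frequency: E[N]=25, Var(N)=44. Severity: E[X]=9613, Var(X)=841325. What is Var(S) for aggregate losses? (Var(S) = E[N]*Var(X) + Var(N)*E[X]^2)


Var(S) = E[N]*Var(X) + Var(N)*E[X]^2
= 25*841325 + 44*9613^2
= 21033125 + 4066029836
= 4.0871e+09


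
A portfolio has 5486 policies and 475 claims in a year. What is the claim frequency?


frequency = claims / policies
= 475 / 5486
= 0.0866


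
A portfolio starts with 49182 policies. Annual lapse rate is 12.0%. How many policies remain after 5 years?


remaining = initial * (1 - lapse)^years
= 49182 * (1 - 0.12)^5
= 49182 * 0.527732
= 25954.9111


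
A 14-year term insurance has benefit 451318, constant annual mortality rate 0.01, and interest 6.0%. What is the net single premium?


NSP = benefit * sum_{k=0}^{n-1} k_p_x * q * v^(k+1)
With constant q=0.01, v=0.943396
Sum = 0.087965
NSP = 451318 * 0.087965
= 39700.0518


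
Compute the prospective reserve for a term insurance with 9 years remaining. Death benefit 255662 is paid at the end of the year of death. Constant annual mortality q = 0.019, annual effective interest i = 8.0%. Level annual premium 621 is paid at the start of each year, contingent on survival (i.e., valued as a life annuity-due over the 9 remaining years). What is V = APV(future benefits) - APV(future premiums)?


v = 1/(1+i) = 0.925926
APV(future benefits) per unit = sum_{k=0}^{8} k_p_x * q * v^(k+1) = 0.111135
APV(future benefits) = 255662 * 0.111135 = 28413.0302
Life annuity-due factor ä_{x:9} = sum_{k=0}^{8} k_p_x * v^k = 6.317155
APV(future premiums) = 621 * 6.317155 = 3922.9532
V = 28413.0302 - 3922.9532
= 24490.077


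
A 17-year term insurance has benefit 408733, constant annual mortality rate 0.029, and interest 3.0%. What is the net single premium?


NSP = benefit * sum_{k=0}^{n-1} k_p_x * q * v^(k+1)
With constant q=0.029, v=0.970874
Sum = 0.311207
NSP = 408733 * 0.311207
= 127200.5754


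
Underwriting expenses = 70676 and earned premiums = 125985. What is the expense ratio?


Expense ratio = expenses / premiums
= 70676 / 125985
= 0.561


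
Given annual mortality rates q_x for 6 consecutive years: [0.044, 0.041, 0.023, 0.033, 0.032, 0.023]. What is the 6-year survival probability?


p_k = 1 - q_k for each year
Survival = product of (1 - q_k)
= 0.956 * 0.959 * 0.977 * 0.967 * 0.968 * 0.977
= 0.8192


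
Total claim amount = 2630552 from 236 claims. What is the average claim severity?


severity = total / number
= 2630552 / 236
= 11146.4068


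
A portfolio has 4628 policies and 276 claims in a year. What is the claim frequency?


frequency = claims / policies
= 276 / 4628
= 0.0596


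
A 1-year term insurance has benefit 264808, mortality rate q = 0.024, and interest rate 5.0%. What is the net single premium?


NSP = benefit * q * v
v = 1/(1+i) = 0.952381
NSP = 264808 * 0.024 * 0.952381
= 6052.7543


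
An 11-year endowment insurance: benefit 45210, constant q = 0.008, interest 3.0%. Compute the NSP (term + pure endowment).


Term component = 3223.4153
Pure endowment = 11_p_x * v^11 * benefit = 0.915437 * 0.722421 * 45210 = 29898.7773
NSP = 33122.1926


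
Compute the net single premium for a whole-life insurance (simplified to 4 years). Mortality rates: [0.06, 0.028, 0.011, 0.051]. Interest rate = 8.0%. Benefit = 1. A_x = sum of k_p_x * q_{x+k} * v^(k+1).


v = 0.925926
Year 0: k_p_x=1.0, q=0.06, term=0.055556
Year 1: k_p_x=0.94, q=0.028, term=0.022565
Year 2: k_p_x=0.91368, q=0.011, term=0.007978
Year 3: k_p_x=0.90363, q=0.051, term=0.033874
A_x = 0.12


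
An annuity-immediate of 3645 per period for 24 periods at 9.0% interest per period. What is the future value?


FV = PMT * ((1+i)^n - 1) / i
= 3645 * ((1.09)^24 - 1) / 0.09
= 3645 * (7.911083 - 1) / 0.09
= 279898.8686


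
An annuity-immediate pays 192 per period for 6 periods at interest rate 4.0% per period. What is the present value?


PV = PMT * (1 - (1+i)^(-n)) / i
= 192 * (1 - (1+0.04)^(-6)) / 0.04
= 192 * (1 - 0.790315) / 0.04
= 192 * 5.242137
= 1006.4903


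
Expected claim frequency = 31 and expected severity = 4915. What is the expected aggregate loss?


E[S] = E[N] * E[X]
= 31 * 4915
= 152365


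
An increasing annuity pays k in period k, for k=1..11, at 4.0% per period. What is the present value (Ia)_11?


(Ia)_n = sum_{k=1}^{n} k * v^k, v = 1/(1+i)
v = 0.961538
Sum computed term by term:
(Ia)_11 = 49.1376


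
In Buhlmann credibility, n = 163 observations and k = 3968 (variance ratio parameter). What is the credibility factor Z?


Z = n / (n + k)
= 163 / (163 + 3968)
= 163 / 4131
= 0.0395


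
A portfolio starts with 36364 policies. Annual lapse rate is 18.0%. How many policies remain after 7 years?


remaining = initial * (1 - lapse)^years
= 36364 * (1 - 0.18)^7
= 36364 * 0.249285
= 9065.0169


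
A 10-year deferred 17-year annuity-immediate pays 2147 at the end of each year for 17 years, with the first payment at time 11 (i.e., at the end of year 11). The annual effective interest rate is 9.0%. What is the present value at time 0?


PV at time 10 of the 17-year annuity-immediate:
a_n = 2147 * (1-(1+0.09)^(-17))/0.09 = 18343.1765
Discount back 10 years to time 0:
PV = 18343.1765 * (1+0.09)^(-10)
= 18343.1765 * 0.422411
= 7748.356


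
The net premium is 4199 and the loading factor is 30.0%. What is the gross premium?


Gross = net * (1 + loading)
= 4199 * (1 + 0.3)
= 4199 * 1.3
= 5458.7


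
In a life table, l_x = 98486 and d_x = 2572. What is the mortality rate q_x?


q_x = d_x / l_x
= 2572 / 98486
= 0.0261


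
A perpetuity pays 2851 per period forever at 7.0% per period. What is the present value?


PV = PMT / i
= 2851 / 0.07
= 40728.5714


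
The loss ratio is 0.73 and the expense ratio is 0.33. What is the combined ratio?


Combined ratio = loss ratio + expense ratio
= 0.73 + 0.33
= 1.06


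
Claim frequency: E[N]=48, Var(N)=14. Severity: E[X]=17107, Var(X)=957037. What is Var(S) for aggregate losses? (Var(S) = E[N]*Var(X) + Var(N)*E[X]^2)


Var(S) = E[N]*Var(X) + Var(N)*E[X]^2
= 48*957037 + 14*17107^2
= 45937776 + 4097092286
= 4.1430e+09


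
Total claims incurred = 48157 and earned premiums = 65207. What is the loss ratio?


Loss ratio = claims / premiums
= 48157 / 65207
= 0.7385


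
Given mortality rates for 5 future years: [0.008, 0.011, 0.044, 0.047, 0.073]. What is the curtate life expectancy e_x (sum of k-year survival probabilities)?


e_x = sum_{k=1}^{n} k_p_x
k_p_x values:
  1_p_x = 0.992
  2_p_x = 0.981088
  3_p_x = 0.93792
  4_p_x = 0.893838
  5_p_x = 0.828588
e_x = 4.6334


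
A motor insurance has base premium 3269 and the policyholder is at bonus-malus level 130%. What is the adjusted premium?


adjusted = base * BM_level / 100
= 3269 * 130 / 100
= 3269 * 1.3
= 4249.7


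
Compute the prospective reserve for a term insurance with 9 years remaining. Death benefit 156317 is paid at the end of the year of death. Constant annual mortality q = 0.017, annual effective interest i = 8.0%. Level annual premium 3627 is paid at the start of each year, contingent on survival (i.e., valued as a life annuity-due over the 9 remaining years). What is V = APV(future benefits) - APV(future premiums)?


v = 1/(1+i) = 0.925926
APV(future benefits) per unit = sum_{k=0}^{8} k_p_x * q * v^(k+1) = 0.100122
APV(future benefits) = 156317 * 0.100122 = 15650.8105
Life annuity-due factor ä_{x:9} = sum_{k=0}^{8} k_p_x * v^k = 6.360708
APV(future premiums) = 3627 * 6.360708 = 23070.2878
V = 15650.8105 - 23070.2878
= -7419.4772


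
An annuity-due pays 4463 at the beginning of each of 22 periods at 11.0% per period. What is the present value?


PV_due = PMT * (1-(1+i)^(-n))/i * (1+i)
PV_immediate = 36488.3235
PV_due = 36488.3235 * 1.11
= 40502.0391


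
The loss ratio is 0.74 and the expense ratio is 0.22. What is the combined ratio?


Combined ratio = loss ratio + expense ratio
= 0.74 + 0.22
= 0.96


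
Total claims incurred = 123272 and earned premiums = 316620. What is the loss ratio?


Loss ratio = claims / premiums
= 123272 / 316620
= 0.3893


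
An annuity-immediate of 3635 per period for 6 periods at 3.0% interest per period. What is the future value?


FV = PMT * ((1+i)^n - 1) / i
= 3635 * ((1.03)^6 - 1) / 0.03
= 3635 * (1.194052 - 1) / 0.03
= 23512.6699


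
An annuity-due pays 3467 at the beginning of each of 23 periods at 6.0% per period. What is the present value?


PV_due = PMT * (1-(1+i)^(-n))/i * (1+i)
PV_immediate = 42655.8149
PV_due = 42655.8149 * 1.06
= 45215.1638


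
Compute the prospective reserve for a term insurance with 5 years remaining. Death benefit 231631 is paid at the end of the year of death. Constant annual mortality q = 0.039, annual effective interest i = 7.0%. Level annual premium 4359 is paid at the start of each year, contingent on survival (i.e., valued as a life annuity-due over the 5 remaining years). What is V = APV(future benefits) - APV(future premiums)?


v = 1/(1+i) = 0.934579
APV(future benefits) per unit = sum_{k=0}^{4} k_p_x * q * v^(k+1) = 0.148707
APV(future benefits) = 231631 * 0.148707 = 34445.098
Life annuity-due factor ä_{x:5} = sum_{k=0}^{4} k_p_x * v^k = 4.079904
APV(future premiums) = 4359 * 4.079904 = 17784.3003
V = 34445.098 - 17784.3003
= 16660.7977


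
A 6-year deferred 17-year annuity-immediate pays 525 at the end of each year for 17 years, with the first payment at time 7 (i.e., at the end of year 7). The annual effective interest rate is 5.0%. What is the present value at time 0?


PV at time 6 of the 17-year annuity-immediate:
a_n = 525 * (1-(1+0.05)^(-17))/0.05 = 5918.8848
Discount back 6 years to time 0:
PV = 5918.8848 * (1+0.05)^(-6)
= 5918.8848 * 0.746215
= 4416.763


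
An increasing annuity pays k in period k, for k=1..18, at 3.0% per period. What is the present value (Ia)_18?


(Ia)_n = sum_{k=1}^{n} k * v^k, v = 1/(1+i)
v = 0.970874
Sum computed term by term:
(Ia)_18 = 119.7672


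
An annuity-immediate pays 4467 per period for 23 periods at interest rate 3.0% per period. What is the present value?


PV = PMT * (1 - (1+i)^(-n)) / i
= 4467 * (1 - (1+0.03)^(-23)) / 0.03
= 4467 * (1 - 0.506692) / 0.03
= 4467 * 16.443608
= 73453.5987


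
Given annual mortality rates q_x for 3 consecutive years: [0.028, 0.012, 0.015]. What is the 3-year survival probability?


p_k = 1 - q_k for each year
Survival = product of (1 - q_k)
= 0.972 * 0.988 * 0.985
= 0.9459


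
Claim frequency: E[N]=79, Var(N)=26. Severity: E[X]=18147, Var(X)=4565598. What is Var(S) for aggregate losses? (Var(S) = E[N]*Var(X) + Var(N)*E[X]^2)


Var(S) = E[N]*Var(X) + Var(N)*E[X]^2
= 79*4565598 + 26*18147^2
= 360682242 + 8562153834
= 8.9228e+09


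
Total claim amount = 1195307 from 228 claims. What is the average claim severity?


severity = total / number
= 1195307 / 228
= 5242.5746


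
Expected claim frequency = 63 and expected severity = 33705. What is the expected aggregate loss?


E[S] = E[N] * E[X]
= 63 * 33705
= 2.1234e+06


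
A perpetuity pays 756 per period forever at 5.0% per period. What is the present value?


PV = PMT / i
= 756 / 0.05
= 15120.0


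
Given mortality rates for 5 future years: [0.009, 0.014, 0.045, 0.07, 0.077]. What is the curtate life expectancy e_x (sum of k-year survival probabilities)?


e_x = sum_{k=1}^{n} k_p_x
k_p_x values:
  1_p_x = 0.991
  2_p_x = 0.977126
  3_p_x = 0.933155
  4_p_x = 0.867834
  5_p_x = 0.801011
e_x = 4.5701


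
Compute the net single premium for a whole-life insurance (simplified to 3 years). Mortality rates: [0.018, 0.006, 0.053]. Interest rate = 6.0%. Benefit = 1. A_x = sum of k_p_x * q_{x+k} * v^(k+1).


v = 0.943396
Year 0: k_p_x=1.0, q=0.018, term=0.016981
Year 1: k_p_x=0.982, q=0.006, term=0.005244
Year 2: k_p_x=0.976108, q=0.053, term=0.043437
A_x = 0.0657


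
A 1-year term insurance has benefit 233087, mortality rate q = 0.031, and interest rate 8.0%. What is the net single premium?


NSP = benefit * q * v
v = 1/(1+i) = 0.925926
NSP = 233087 * 0.031 * 0.925926
= 6690.4602


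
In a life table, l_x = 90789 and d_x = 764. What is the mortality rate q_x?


q_x = d_x / l_x
= 764 / 90789
= 0.0084


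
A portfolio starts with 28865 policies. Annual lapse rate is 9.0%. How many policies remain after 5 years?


remaining = initial * (1 - lapse)^years
= 28865 * (1 - 0.09)^5
= 28865 * 0.624032
= 18012.6879


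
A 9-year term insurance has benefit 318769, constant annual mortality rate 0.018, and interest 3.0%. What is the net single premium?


NSP = benefit * sum_{k=0}^{n-1} k_p_x * q * v^(k+1)
With constant q=0.018, v=0.970874
Sum = 0.130938
NSP = 318769 * 0.130938
= 41739.0703


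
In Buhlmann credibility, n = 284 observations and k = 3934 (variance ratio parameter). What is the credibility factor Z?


Z = n / (n + k)
= 284 / (284 + 3934)
= 284 / 4218
= 0.0673


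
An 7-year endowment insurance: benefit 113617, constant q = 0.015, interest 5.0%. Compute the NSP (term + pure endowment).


Term component = 9456.3851
Pure endowment = 7_p_x * v^7 * benefit = 0.899609 * 0.710681 * 113617 = 72639.3313
NSP = 82095.7164


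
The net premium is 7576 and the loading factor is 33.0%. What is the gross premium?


Gross = net * (1 + loading)
= 7576 * (1 + 0.33)
= 7576 * 1.33
= 10076.08


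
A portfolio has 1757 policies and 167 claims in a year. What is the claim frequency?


frequency = claims / policies
= 167 / 1757
= 0.095


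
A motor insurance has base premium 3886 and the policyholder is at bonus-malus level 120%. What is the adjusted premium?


adjusted = base * BM_level / 100
= 3886 * 120 / 100
= 3886 * 1.2
= 4663.2


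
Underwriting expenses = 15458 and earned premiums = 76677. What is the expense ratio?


Expense ratio = expenses / premiums
= 15458 / 76677
= 0.2016


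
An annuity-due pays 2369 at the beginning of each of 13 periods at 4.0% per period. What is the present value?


PV_due = PMT * (1-(1+i)^(-n))/i * (1+i)
PV_immediate = 23655.9997
PV_due = 23655.9997 * 1.04
= 24602.2397


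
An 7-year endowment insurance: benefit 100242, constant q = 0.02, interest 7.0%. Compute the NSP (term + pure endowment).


Term component = 10233.0386
Pure endowment = 7_p_x * v^7 * benefit = 0.868126 * 0.62275 * 100242 = 54193.3264
NSP = 64426.365


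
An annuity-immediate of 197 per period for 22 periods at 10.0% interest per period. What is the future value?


FV = PMT * ((1+i)^n - 1) / i
= 197 * ((1.1)^22 - 1) / 0.1
= 197 * (8.140275 - 1) / 0.1
= 14066.3416


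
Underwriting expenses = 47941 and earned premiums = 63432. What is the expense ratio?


Expense ratio = expenses / premiums
= 47941 / 63432
= 0.7558


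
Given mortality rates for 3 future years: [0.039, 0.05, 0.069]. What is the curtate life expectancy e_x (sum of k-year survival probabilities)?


e_x = sum_{k=1}^{n} k_p_x
k_p_x values:
  1_p_x = 0.961
  2_p_x = 0.91295
  3_p_x = 0.849956
e_x = 2.7239


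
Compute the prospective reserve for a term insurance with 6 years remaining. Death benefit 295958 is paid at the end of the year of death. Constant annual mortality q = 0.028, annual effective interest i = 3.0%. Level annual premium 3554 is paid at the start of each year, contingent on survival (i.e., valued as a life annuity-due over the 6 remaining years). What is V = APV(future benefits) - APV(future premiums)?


v = 1/(1+i) = 0.970874
APV(future benefits) per unit = sum_{k=0}^{5} k_p_x * q * v^(k+1) = 0.141798
APV(future benefits) = 295958 * 0.141798 = 41966.2394
Life annuity-due factor ä_{x:6} = sum_{k=0}^{5} k_p_x * v^k = 5.216139
APV(future premiums) = 3554 * 5.216139 = 18538.1583
V = 41966.2394 - 18538.1583
= 23428.0811


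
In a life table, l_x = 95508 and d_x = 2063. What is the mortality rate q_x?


q_x = d_x / l_x
= 2063 / 95508
= 0.0216


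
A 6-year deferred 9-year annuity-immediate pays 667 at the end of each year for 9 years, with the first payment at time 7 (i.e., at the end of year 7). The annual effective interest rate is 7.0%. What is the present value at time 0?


PV at time 6 of the 9-year annuity-immediate:
a_n = 667 * (1-(1+0.07)^(-9))/0.07 = 4345.6599
Discount back 6 years to time 0:
PV = 4345.6599 * (1+0.07)^(-6)
= 4345.6599 * 0.666342
= 2895.6967


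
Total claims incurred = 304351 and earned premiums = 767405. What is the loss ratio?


Loss ratio = claims / premiums
= 304351 / 767405
= 0.3966


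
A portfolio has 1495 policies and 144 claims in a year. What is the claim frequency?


frequency = claims / policies
= 144 / 1495
= 0.0963


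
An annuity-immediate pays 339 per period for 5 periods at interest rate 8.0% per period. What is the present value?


PV = PMT * (1 - (1+i)^(-n)) / i
= 339 * (1 - (1+0.08)^(-5)) / 0.08
= 339 * (1 - 0.680583) / 0.08
= 339 * 3.99271
= 1353.5287


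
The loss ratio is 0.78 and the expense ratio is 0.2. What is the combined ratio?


Combined ratio = loss ratio + expense ratio
= 0.78 + 0.2
= 0.98


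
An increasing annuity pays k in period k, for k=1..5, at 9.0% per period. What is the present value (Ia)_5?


(Ia)_n = sum_{k=1}^{n} k * v^k, v = 1/(1+i)
v = 0.917431
Sum computed term by term:
(Ia)_5 = 11.0007


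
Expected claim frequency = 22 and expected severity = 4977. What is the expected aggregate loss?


E[S] = E[N] * E[X]
= 22 * 4977
= 109494


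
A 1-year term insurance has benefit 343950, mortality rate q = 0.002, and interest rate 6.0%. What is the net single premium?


NSP = benefit * q * v
v = 1/(1+i) = 0.943396
NSP = 343950 * 0.002 * 0.943396
= 648.9623


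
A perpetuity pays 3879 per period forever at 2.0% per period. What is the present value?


PV = PMT / i
= 3879 / 0.02
= 193950.0


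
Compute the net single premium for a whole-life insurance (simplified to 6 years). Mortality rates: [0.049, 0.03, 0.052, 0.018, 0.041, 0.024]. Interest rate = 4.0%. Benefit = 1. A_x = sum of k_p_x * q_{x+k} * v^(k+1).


v = 0.961538
Year 0: k_p_x=1.0, q=0.049, term=0.047115
Year 1: k_p_x=0.951, q=0.03, term=0.026378
Year 2: k_p_x=0.92247, q=0.052, term=0.042644
Year 3: k_p_x=0.874502, q=0.018, term=0.013455
Year 4: k_p_x=0.858761, q=0.041, term=0.028939
Year 5: k_p_x=0.823551, q=0.024, term=0.015621
A_x = 0.1742


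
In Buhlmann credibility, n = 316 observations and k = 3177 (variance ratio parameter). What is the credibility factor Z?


Z = n / (n + k)
= 316 / (316 + 3177)
= 316 / 3493
= 0.0905


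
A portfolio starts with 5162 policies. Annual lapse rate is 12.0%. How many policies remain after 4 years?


remaining = initial * (1 - lapse)^years
= 5162 * (1 - 0.12)^4
= 5162 * 0.599695
= 3095.6274


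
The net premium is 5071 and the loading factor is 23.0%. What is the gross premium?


Gross = net * (1 + loading)
= 5071 * (1 + 0.23)
= 5071 * 1.23
= 6237.33


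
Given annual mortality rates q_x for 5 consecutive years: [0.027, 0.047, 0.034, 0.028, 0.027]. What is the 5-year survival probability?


p_k = 1 - q_k for each year
Survival = product of (1 - q_k)
= 0.973 * 0.953 * 0.966 * 0.972 * 0.973
= 0.8472


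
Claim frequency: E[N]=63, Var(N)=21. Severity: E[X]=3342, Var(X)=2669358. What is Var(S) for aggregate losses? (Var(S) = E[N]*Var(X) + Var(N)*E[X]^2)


Var(S) = E[N]*Var(X) + Var(N)*E[X]^2
= 63*2669358 + 21*3342^2
= 168169554 + 234548244
= 4.0272e+08


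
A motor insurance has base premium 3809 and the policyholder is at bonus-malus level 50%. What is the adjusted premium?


adjusted = base * BM_level / 100
= 3809 * 50 / 100
= 3809 * 0.5
= 1904.5


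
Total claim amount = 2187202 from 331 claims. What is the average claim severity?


severity = total / number
= 2187202 / 331
= 6607.861


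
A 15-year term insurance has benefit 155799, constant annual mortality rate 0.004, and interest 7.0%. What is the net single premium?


NSP = benefit * sum_{k=0}^{n-1} k_p_x * q * v^(k+1)
With constant q=0.004, v=0.934579
Sum = 0.035606
NSP = 155799 * 0.035606
= 5547.3056


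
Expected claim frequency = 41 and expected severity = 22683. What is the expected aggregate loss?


E[S] = E[N] * E[X]
= 41 * 22683
= 930003


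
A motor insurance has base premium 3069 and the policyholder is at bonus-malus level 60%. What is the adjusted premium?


adjusted = base * BM_level / 100
= 3069 * 60 / 100
= 3069 * 0.6
= 1841.4


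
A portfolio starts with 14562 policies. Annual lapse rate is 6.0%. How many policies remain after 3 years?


remaining = initial * (1 - lapse)^years
= 14562 * (1 - 0.06)^3
= 14562 * 0.830584
= 12094.9642


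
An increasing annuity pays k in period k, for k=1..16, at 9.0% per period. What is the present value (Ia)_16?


(Ia)_n = sum_{k=1}^{n} k * v^k, v = 1/(1+i)
v = 0.917431
Sum computed term by term:
(Ia)_16 = 55.8975


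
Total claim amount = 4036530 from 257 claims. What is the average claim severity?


severity = total / number
= 4036530 / 257
= 15706.3424


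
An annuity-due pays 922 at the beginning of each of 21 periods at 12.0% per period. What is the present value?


PV_due = PMT * (1-(1+i)^(-n))/i * (1+i)
PV_immediate = 6972.167
PV_due = 6972.167 * 1.12
= 7808.827


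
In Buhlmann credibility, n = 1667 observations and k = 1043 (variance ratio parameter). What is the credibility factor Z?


Z = n / (n + k)
= 1667 / (1667 + 1043)
= 1667 / 2710
= 0.6151


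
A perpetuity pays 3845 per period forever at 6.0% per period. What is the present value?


PV = PMT / i
= 3845 / 0.06
= 64083.3333


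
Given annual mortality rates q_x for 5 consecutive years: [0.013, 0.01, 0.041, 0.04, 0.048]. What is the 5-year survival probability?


p_k = 1 - q_k for each year
Survival = product of (1 - q_k)
= 0.987 * 0.99 * 0.959 * 0.96 * 0.952
= 0.8564


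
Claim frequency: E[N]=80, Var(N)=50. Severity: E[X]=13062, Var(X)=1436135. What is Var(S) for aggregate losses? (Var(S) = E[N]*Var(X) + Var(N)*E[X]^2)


Var(S) = E[N]*Var(X) + Var(N)*E[X]^2
= 80*1436135 + 50*13062^2
= 114890800 + 8530792200
= 8.6457e+09


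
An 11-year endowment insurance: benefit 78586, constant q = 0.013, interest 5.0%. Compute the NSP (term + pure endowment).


Term component = 8005.9466
Pure endowment = 11_p_x * v^11 * benefit = 0.865942 * 0.584679 * 78586 = 39787.9509
NSP = 47793.8976


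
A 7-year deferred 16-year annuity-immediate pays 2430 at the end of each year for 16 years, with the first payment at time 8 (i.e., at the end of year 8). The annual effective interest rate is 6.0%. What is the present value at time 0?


PV at time 7 of the 16-year annuity-immediate:
a_n = 2430 * (1-(1+0.06)^(-16))/0.06 = 24557.3255
Discount back 7 years to time 0:
PV = 24557.3255 * (1+0.06)^(-7)
= 24557.3255 * 0.665057
= 16332.024


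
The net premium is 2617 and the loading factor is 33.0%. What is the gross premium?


Gross = net * (1 + loading)
= 2617 * (1 + 0.33)
= 2617 * 1.33
= 3480.61


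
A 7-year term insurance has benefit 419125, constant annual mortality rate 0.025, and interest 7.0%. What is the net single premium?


NSP = benefit * sum_{k=0}^{n-1} k_p_x * q * v^(k+1)
With constant q=0.025, v=0.934579
Sum = 0.125892
NSP = 419125 * 0.125892
= 52764.5343


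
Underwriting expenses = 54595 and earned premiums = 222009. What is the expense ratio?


Expense ratio = expenses / premiums
= 54595 / 222009
= 0.2459


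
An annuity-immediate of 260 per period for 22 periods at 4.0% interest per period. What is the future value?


FV = PMT * ((1+i)^n - 1) / i
= 260 * ((1.04)^22 - 1) / 0.04
= 260 * (2.369919 - 1) / 0.04
= 8904.4721


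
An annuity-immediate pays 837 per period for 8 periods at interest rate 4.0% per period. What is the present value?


PV = PMT * (1 - (1+i)^(-n)) / i
= 837 * (1 - (1+0.04)^(-8)) / 0.04
= 837 * (1 - 0.73069) / 0.04
= 837 * 6.732745
= 5635.3075


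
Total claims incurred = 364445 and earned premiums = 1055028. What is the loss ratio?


Loss ratio = claims / premiums
= 364445 / 1055028
= 0.3454


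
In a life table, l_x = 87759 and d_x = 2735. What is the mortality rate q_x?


q_x = d_x / l_x
= 2735 / 87759
= 0.0312


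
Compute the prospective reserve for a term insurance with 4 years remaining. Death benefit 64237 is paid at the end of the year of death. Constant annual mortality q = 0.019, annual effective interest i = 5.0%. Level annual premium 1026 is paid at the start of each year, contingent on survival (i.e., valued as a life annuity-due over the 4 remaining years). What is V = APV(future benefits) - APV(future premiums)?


v = 1/(1+i) = 0.952381
APV(future benefits) per unit = sum_{k=0}^{3} k_p_x * q * v^(k+1) = 0.065554
APV(future benefits) = 64237 * 0.065554 = 4210.9724
Life annuity-due factor ä_{x:4} = sum_{k=0}^{3} k_p_x * v^k = 3.622704
APV(future premiums) = 1026 * 3.622704 = 3716.8943
V = 4210.9724 - 3716.8943
= 494.0782


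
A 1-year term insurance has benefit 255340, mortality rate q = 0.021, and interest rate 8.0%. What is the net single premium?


NSP = benefit * q * v
v = 1/(1+i) = 0.925926
NSP = 255340 * 0.021 * 0.925926
= 4964.9444


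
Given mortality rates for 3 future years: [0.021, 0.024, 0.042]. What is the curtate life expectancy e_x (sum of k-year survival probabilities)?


e_x = sum_{k=1}^{n} k_p_x
k_p_x values:
  1_p_x = 0.979
  2_p_x = 0.955504
  3_p_x = 0.915373
e_x = 2.8499


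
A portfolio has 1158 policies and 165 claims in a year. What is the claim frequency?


frequency = claims / policies
= 165 / 1158
= 0.1425


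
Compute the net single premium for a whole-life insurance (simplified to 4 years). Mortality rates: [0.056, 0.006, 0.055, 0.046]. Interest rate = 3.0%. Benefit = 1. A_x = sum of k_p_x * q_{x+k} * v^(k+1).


v = 0.970874
Year 0: k_p_x=1.0, q=0.056, term=0.054369
Year 1: k_p_x=0.944, q=0.006, term=0.005339
Year 2: k_p_x=0.938336, q=0.055, term=0.047229
Year 3: k_p_x=0.886728, q=0.046, term=0.036241
A_x = 0.1432
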